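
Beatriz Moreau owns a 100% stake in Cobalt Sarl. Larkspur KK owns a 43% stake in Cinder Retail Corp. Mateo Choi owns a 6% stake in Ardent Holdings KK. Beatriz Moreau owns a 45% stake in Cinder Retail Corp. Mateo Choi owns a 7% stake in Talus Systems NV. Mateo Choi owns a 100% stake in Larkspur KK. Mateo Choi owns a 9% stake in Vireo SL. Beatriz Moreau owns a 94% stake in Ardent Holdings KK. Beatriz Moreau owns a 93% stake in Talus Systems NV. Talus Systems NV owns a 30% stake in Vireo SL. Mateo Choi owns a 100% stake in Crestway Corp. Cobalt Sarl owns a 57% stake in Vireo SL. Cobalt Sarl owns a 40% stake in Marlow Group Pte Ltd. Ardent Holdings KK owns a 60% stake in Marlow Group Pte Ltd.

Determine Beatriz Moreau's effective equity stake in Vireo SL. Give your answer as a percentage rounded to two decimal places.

Beatriz reaches Vireo along 2 paths.
Via Cobalt: 100% × 57% = 57%.
Via Talus: 93% × 30% = 27.9%.
Total: 57% + 27.9% = 84.9%.
Rounded: 84.90%.

84.90%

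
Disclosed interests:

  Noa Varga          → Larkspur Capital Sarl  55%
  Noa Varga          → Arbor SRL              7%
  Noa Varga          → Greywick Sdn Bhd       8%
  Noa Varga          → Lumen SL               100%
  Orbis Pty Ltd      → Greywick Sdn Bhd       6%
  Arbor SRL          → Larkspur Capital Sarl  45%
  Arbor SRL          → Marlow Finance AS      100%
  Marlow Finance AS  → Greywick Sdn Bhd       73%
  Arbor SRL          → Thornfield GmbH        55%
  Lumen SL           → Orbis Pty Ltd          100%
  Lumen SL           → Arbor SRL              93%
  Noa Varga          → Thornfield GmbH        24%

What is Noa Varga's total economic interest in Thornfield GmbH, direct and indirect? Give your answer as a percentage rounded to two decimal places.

79.00%

Noa reaches Thornfield along 3 paths.
Via Lumen → Arbor: 100% × 93% × 55% = 51.15%.
Via Arbor: 7% × 55% = 3.85%.
Direct stake: 24% = 24%.
Total: 51.15% + 3.85% + 24% = 79%.
Rounded: 79.00%.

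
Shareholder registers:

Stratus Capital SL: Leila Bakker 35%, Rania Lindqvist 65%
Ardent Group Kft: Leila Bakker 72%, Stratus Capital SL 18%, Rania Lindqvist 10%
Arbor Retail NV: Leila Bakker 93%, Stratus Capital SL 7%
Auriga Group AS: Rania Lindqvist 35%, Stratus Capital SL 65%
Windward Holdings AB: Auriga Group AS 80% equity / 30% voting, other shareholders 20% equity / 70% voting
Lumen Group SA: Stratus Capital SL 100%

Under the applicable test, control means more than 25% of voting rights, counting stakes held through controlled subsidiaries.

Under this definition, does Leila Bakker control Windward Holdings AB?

Yes

Leila holds 35% of Stratus, so Leila controls Stratus.
Stratus holds 65% of Auriga, so Leila controls Auriga.
Auriga holds 30% of Windward, so Leila controls Windward.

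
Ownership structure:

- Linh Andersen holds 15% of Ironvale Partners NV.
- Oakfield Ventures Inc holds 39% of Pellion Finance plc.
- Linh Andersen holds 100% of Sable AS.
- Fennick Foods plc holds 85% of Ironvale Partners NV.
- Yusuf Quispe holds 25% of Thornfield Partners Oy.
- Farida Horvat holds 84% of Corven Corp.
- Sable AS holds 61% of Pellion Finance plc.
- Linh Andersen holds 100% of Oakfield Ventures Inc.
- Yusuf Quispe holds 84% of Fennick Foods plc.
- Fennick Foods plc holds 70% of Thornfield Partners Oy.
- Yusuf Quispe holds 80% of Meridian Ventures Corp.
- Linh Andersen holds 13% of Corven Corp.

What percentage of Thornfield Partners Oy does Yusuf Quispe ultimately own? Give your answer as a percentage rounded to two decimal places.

83.80%

Yusuf reaches Thornfield along 2 paths.
Direct stake: 25% = 25%.
Via Fennick: 84% × 70% = 58.8%.
Total: 25% + 58.8% = 83.8%.
Rounded: 83.80%.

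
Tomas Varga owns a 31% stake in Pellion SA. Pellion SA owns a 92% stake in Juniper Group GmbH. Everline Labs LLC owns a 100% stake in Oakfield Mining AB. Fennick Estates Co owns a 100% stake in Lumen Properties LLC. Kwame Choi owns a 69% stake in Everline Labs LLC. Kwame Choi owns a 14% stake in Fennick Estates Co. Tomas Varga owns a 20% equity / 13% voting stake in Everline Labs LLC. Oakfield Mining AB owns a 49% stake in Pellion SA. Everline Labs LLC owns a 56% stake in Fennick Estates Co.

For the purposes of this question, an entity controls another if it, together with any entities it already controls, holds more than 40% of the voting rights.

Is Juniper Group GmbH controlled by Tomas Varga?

Tomas's largest direct stake is 31% in Pellion, which does not meet the threshold, so Tomas controls no company.
Neither Tomas nor any entity Tomas controls holds any voting interest in Juniper.
So Tomas does not control Juniper.

No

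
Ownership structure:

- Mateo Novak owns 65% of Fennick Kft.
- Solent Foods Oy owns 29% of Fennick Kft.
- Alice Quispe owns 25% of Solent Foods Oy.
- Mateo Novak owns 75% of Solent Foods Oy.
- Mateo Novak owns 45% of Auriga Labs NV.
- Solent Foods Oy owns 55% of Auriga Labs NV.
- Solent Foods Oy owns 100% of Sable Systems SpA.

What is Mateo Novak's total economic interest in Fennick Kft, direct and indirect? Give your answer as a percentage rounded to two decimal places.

86.75%

Mateo reaches Fennick along 2 paths.
Direct stake: 65% = 65%.
Via Solent: 75% × 29% = 21.75%.
Total: 65% + 21.75% = 86.75%.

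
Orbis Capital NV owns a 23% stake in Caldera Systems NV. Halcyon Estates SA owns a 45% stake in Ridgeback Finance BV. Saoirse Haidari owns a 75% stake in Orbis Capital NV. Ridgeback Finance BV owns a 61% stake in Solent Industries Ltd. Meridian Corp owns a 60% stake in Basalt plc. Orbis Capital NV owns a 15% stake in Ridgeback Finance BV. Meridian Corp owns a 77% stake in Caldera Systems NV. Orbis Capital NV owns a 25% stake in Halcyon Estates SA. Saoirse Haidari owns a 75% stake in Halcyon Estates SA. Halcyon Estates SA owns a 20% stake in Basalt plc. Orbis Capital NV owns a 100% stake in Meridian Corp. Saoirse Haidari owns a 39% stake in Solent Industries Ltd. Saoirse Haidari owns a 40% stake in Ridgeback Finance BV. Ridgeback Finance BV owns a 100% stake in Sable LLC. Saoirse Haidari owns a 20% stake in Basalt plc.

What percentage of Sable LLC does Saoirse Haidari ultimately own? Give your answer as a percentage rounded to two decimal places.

Saoirse reaches Sable along 4 paths.
Via Halcyon → Ridgeback: 75% × 45% × 100% = 33.75%.
Via Orbis → Halcyon → Ridgeback: 75% × 25% × 45% × 100% = 8.4375%.
Via Orbis → Ridgeback: 75% × 15% × 100% = 11.25%.
Via Ridgeback: 40% × 100% = 40%.
Total: 33.75% + 8.4375% + 11.25% + 40% = 93.4375%.
Rounded: 93.44%.

93.44%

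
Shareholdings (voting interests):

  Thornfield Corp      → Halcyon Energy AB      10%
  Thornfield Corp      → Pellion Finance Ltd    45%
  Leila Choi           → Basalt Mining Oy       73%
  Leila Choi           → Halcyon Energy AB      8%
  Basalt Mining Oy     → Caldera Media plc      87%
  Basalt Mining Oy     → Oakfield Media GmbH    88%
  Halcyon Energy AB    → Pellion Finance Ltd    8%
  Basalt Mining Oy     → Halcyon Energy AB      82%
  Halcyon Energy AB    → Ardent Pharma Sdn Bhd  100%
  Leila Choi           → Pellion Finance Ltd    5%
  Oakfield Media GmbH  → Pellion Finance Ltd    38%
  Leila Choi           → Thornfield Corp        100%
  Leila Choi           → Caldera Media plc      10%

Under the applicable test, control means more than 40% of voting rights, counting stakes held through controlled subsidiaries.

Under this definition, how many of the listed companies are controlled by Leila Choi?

Leila holds 100% of Thornfield, so Leila controls Thornfield.
Leila holds 73% of Basalt, so Leila controls Basalt.
Leila and Thornfield and Basalt together hold 8% + 10% + 82% = 100% of Halcyon, so Leila controls Halcyon.
Basalt and Leila together hold 87% + 10% = 97% of Caldera, so Leila controls Caldera.
Basalt holds 88% of Oakfield, so Leila controls Oakfield.
Halcyon holds 100% of Ardent, so Leila controls Ardent.
Thornfield and Oakfield and Leila and Halcyon together hold 45% + 38% + 5% + 8% = 96% of Pellion, so Leila controls Pellion.
Leila controls 7 companies.

7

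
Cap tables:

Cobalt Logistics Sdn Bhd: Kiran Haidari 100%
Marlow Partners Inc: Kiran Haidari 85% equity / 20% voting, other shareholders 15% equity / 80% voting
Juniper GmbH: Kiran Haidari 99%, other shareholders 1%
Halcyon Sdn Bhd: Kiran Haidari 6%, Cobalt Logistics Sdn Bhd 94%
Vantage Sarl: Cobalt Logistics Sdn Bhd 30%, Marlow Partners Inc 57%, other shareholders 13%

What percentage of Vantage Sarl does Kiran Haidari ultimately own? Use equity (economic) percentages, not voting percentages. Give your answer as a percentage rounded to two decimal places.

78.45%

Kiran reaches Vantage along 2 paths.
Via Cobalt: 100% × 30% = 30%.
Via Marlow: 85% × 57% = 48.45%.
Total: 30% + 48.45% = 78.45%.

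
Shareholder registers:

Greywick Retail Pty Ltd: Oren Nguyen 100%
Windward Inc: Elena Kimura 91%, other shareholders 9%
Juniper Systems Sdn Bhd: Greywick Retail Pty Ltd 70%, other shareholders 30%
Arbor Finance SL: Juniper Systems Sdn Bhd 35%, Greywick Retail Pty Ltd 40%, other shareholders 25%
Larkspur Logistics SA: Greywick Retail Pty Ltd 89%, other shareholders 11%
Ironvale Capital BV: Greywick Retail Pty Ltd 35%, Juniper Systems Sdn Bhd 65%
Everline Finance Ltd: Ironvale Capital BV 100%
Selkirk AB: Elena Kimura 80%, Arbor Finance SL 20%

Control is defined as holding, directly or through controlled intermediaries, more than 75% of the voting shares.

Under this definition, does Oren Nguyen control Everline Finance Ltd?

No

Oren holds 100% of Greywick, so Oren controls Greywick.
Greywick holds 89% of Larkspur, so Oren controls Larkspur.
Neither Oren nor any entity Oren controls holds any voting interest in Everline.
So Oren does not control Everline.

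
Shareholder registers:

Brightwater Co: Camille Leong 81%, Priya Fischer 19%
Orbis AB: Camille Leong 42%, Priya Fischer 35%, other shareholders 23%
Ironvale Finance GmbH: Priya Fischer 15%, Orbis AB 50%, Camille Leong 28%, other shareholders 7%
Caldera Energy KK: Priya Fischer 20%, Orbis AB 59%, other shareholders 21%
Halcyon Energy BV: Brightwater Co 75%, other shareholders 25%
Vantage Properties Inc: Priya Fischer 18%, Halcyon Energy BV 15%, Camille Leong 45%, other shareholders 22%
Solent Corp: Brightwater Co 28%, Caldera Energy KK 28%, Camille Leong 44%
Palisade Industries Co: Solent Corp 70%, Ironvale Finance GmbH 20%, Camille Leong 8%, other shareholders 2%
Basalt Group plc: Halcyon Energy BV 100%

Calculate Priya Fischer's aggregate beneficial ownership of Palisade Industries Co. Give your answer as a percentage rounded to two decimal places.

18.19%

Priya reaches Palisade along 5 paths.
Via Brightwater → Solent: 19% × 28% × 70% = 3.724%.
Via Caldera → Solent: 20% × 28% × 70% = 3.92%.
Via Orbis → Caldera → Solent: 35% × 59% × 28% × 70% = 4.0474%.
Via Ironvale: 15% × 20% = 3%.
Via Orbis → Ironvale: 35% × 50% × 20% = 3.5%.
Total: 3.724% + 3.92% + 4.0474% + 3% + 3.5% = 18.1914%.
Rounded: 18.19%.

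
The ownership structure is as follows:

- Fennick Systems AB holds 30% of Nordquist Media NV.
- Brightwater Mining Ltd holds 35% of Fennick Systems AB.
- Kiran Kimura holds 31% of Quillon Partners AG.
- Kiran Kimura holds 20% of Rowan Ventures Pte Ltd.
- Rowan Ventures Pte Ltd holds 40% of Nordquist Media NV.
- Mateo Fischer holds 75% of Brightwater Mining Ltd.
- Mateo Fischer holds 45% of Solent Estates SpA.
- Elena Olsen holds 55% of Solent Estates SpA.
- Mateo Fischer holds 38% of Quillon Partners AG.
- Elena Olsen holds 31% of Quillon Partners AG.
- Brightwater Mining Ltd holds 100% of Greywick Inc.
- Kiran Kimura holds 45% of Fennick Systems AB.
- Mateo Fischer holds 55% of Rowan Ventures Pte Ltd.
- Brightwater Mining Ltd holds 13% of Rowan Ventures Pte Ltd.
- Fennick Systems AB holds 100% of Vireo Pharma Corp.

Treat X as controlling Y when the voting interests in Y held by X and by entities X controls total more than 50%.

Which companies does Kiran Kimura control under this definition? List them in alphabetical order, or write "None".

None

Kiran's largest direct stake is 45% in Fennick, which does not meet the threshold.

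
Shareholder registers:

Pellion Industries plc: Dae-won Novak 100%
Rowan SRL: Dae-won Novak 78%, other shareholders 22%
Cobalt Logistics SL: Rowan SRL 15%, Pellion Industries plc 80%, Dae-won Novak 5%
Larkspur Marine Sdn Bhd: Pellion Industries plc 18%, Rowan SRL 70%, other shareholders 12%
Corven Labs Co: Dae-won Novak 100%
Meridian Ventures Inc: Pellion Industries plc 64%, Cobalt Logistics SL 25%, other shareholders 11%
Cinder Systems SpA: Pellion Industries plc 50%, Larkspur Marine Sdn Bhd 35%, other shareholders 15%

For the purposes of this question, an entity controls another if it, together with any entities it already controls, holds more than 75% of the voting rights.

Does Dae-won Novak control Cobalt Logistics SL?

Dae-won holds 100% of Pellion, so Dae-won controls Pellion.
Dae-won holds 78% of Rowan, so Dae-won controls Rowan.
Rowan and Pellion and Dae-won together hold 15% + 80% + 5% = 100% of Cobalt, so Dae-won controls Cobalt.

Yes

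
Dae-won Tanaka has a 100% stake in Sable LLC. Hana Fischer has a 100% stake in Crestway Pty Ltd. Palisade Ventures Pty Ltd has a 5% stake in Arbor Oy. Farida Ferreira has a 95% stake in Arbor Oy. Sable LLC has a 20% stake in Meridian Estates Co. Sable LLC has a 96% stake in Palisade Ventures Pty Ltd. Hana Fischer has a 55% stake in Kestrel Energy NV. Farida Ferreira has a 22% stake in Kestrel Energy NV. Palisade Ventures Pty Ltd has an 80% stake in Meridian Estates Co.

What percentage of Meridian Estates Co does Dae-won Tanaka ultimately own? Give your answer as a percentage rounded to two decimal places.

96.80%

Dae-won reaches Meridian along 2 paths.
Via Sable → Palisade: 100% × 96% × 80% = 76.8%.
Via Sable: 100% × 20% = 20%.
Total: 76.8% + 20% = 96.8%.
Rounded: 96.80%.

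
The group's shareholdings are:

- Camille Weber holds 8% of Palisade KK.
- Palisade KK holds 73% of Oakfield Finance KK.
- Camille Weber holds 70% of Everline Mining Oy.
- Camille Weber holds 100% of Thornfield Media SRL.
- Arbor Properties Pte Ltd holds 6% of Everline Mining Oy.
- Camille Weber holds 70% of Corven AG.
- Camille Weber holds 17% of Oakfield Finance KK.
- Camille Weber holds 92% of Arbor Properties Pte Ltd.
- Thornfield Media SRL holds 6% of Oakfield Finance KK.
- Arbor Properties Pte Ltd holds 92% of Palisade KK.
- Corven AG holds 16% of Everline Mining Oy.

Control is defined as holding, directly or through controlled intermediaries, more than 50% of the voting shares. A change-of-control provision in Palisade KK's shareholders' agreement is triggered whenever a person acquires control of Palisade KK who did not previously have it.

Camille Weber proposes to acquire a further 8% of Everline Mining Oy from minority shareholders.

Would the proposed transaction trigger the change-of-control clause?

No

The purchase changes only Camille's holdings, so Camille is the only person who could newly come to control Palisade.
Camille holds 92% of Arbor, so Camille controls Arbor.
Arbor and Camille together hold 92% + 8% = 100% of Palisade, so Camille controls Palisade.
So Camille already controls Palisade before the transaction.
After the purchase, Camille's direct stake in Everline rises to 70% + 8% = 78%.
Camille controlled Palisade already, so this is not a new person acquiring control; every other person's position is unchanged or reduced.
No new person acquires control, so the clause is not triggered.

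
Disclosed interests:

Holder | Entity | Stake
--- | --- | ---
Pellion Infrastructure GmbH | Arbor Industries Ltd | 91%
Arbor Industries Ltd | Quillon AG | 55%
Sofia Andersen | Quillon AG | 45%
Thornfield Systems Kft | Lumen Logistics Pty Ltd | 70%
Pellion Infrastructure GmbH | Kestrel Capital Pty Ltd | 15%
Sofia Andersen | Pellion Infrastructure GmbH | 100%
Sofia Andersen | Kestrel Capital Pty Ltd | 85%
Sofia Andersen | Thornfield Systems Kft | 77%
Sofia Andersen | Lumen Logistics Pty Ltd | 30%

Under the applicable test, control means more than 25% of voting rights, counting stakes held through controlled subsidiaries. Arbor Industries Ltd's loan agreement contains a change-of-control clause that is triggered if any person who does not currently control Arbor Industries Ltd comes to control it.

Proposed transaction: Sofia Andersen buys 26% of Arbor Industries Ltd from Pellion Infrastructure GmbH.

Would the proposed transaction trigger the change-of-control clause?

The purchase adds only to Sofia's holdings (Pellion's stake shrinks), so Sofia is the only person who could newly come to control Arbor.
Sofia holds 100% of Pellion, so Sofia controls Pellion.
Pellion holds 91% of Arbor, so Sofia controls Arbor.
So Sofia already controls Arbor before the transaction.
After the purchase, Sofia holds 26% of Arbor directly, and Pellion's stake falls to 65%.
Sofia controlled Arbor already, so this is not a new person acquiring control; every other person's position is unchanged or reduced.
No new person acquires control, so the clause is not triggered.

No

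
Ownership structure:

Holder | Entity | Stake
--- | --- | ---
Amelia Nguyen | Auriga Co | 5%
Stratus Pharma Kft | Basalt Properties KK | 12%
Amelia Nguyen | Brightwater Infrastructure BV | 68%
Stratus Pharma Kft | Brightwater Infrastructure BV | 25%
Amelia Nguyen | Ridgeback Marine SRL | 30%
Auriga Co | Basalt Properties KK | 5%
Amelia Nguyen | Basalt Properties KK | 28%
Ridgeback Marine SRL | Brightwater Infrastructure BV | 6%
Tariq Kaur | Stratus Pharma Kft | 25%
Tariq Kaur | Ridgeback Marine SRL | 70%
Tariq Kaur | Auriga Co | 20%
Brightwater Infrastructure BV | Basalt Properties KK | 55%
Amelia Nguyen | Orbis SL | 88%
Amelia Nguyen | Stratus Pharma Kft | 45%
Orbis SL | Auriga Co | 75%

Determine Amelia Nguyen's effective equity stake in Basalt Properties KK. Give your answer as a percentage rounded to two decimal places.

81.53%

Amelia reaches Basalt along 7 paths.
Via Auriga: 5% × 5% = 0.25%.
Via Orbis → Auriga: 88% × 75% × 5% = 3.3%.
Via Stratus: 45% × 12% = 5.4%.
Via Ridgeback → Brightwater: 30% × 6% × 55% = 0.99%.
Via Stratus → Brightwater: 45% × 25% × 55% = 6.1875%.
Via Brightwater: 68% × 55% = 37.4%.
Direct stake: 28% = 28%.
Total: 0.25% + 3.3% + 5.4% + 0.99% + 6.1875% + 37.4% + 28% = 81.5275%.
Rounded: 81.53%.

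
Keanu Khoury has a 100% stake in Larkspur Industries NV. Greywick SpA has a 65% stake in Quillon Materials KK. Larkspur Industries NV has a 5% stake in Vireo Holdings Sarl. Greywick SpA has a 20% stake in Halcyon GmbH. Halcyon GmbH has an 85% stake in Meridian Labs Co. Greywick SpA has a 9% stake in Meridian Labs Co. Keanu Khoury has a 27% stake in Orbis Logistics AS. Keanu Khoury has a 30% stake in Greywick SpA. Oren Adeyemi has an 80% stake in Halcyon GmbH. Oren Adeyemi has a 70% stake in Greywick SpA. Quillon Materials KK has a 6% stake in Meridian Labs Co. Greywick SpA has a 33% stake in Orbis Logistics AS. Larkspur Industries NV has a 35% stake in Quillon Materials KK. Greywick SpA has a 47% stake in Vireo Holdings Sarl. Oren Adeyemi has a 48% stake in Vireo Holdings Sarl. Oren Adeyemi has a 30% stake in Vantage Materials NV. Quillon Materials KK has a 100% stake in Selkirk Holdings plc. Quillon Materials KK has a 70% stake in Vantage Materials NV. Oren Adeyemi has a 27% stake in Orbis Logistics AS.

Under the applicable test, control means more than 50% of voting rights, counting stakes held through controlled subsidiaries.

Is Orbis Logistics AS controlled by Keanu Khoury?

Keanu holds 100% of Larkspur, so Keanu controls Larkspur.
In Orbis, Keanu's side holds only 27%, not > 50%.
So Keanu does not control Orbis.

No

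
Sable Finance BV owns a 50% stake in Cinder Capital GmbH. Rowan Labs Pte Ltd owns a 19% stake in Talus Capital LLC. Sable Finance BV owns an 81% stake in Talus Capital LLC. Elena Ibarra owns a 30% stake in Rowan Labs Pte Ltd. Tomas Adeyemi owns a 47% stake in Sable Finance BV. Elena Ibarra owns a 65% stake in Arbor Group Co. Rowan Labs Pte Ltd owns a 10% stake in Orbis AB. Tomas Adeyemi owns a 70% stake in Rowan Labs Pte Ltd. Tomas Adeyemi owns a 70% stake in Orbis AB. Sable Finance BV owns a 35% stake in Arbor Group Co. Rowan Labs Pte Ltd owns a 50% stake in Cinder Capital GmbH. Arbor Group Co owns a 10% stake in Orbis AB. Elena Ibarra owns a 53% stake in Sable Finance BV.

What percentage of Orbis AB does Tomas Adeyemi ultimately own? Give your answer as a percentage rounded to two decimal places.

78.65%

Tomas reaches Orbis along 3 paths.
Via Sable → Arbor: 47% × 35% × 10% = 1.645%.
Direct stake: 70% = 70%.
Via Rowan: 70% × 10% = 7%.
Total: 1.645% + 70% + 7% = 78.645%.
Rounded: 78.65%.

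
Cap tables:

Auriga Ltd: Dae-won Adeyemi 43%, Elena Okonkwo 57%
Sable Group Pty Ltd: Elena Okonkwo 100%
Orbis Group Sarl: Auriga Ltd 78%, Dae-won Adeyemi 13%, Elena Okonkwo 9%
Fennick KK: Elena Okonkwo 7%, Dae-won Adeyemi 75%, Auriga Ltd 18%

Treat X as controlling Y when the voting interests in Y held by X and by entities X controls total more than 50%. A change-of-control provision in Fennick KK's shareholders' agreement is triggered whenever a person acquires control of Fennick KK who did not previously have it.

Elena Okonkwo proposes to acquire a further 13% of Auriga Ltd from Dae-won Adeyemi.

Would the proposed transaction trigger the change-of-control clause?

No

The purchase adds only to Elena's holdings (Dae-won's stake shrinks), so Elena is the only person who could newly come to control Fennick.
Elena holds 57% of Auriga, so Elena controls Auriga.
Elena holds 100% of Sable, so Elena controls Sable.
Auriga and Elena together hold 78% + 9% = 87% of Orbis, so Elena controls Orbis.
In Fennick, Elena's side holds only 7% + 18% = 25%, not > 50%.
So before the transaction, Elena does not control Fennick.
After the purchase, Elena's direct stake in Auriga rises to 57% + 13% = 70%, and Dae-won's stake falls to 30%.
Elena holds 70% of Auriga, so Elena controls Auriga.
After the transaction, Elena's side holds 7% + 18% = 25% of Fennick, not > 50%, so Elena still does not control Fennick.
No new person acquires control, so the clause is not triggered.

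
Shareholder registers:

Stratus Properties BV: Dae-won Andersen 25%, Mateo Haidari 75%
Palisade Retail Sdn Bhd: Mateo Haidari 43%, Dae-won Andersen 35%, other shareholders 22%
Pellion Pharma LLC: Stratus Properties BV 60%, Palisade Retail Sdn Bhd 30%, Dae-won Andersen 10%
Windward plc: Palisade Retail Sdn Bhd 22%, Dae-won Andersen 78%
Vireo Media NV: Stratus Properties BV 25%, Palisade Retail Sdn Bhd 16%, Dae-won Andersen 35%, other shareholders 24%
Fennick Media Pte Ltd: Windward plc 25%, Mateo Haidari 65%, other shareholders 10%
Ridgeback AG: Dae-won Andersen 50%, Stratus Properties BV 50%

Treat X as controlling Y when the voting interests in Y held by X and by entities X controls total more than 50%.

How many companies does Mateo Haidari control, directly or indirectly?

Mateo holds 75% of Stratus, so Mateo controls Stratus.
Stratus holds 60% of Pellion, so Mateo controls Pellion.
Mateo holds 65% of Fennick, so Mateo controls Fennick.
No other company's threshold is met.
Mateo controls 3 companies.

3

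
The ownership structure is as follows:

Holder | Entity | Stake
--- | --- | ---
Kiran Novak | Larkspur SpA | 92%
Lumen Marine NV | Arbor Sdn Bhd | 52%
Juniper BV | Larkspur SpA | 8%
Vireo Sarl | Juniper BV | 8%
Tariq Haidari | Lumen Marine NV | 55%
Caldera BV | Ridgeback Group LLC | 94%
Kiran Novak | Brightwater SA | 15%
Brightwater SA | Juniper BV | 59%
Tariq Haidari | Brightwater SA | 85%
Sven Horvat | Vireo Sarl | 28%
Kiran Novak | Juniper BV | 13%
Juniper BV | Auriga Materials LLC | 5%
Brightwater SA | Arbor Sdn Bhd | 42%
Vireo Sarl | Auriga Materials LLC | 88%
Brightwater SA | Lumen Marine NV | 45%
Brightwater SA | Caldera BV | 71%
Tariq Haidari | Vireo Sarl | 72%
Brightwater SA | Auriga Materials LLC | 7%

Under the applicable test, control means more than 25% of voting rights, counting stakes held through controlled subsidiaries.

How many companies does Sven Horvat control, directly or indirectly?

Sven holds 28% of Vireo, so Sven controls Vireo.
Vireo holds 88% of Auriga, so Sven controls Auriga.
No other company's threshold is met.
Sven controls 2 companies.

2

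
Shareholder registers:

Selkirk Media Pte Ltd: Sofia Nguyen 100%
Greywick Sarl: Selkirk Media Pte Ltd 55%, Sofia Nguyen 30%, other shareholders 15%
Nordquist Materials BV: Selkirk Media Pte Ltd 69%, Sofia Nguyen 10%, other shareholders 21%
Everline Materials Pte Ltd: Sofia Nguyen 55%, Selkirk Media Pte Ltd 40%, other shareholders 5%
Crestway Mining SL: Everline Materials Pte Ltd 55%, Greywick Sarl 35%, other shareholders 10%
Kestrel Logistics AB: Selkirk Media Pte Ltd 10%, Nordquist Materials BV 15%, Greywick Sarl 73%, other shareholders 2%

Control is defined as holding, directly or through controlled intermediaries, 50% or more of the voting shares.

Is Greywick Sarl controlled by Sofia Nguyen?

Yes

Sofia holds 100% of Selkirk, so Sofia controls Selkirk.
Selkirk and Sofia together hold 55% + 30% = 85% of Greywick, so Sofia controls Greywick.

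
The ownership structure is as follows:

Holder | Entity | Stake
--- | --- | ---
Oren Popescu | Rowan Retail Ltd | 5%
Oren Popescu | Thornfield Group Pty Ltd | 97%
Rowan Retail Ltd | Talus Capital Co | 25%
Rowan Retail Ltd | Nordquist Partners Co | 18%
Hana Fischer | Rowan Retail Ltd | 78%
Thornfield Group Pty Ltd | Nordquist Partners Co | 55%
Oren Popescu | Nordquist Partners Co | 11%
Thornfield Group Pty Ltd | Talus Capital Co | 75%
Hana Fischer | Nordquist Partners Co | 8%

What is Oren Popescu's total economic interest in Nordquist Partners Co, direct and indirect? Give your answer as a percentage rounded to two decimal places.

Oren reaches Nordquist along 3 paths.
Via Rowan: 5% × 18% = 0.9%.
Direct stake: 11% = 11%.
Via Thornfield: 97% × 55% = 53.35%.
Total: 0.9% + 11% + 53.35% = 65.25%.

65.25%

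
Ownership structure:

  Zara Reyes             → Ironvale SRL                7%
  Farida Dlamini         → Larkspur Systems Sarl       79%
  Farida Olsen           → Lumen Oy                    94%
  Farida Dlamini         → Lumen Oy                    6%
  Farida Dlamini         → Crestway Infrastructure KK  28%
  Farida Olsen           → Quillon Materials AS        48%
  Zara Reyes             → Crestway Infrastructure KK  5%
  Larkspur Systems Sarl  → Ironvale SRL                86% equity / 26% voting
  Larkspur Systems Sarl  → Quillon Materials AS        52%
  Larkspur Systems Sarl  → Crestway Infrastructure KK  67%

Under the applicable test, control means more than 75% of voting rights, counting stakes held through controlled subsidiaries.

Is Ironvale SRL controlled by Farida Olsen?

No

Farida Olsen holds 94% of Lumen, so Farida Olsen controls Lumen.
Neither Farida Olsen nor any entity Farida Olsen controls holds any voting interest in Ironvale.
So Farida Olsen does not control Ironvale.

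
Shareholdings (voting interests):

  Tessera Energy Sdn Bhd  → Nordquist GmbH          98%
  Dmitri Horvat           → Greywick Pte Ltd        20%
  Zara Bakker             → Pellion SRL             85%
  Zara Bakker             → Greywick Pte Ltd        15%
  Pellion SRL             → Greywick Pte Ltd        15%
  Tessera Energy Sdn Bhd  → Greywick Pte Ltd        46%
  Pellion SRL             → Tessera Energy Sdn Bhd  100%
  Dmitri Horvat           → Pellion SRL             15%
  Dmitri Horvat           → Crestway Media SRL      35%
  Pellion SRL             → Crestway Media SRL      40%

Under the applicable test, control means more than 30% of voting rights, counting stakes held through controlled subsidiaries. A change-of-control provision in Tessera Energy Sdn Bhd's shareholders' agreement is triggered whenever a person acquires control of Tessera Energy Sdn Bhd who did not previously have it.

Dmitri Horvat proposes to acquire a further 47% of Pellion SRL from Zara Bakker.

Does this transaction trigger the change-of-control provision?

Yes

The purchase adds only to Dmitri's holdings (Zara's stake shrinks), so Dmitri is the only person who could newly come to control Tessera.
Dmitri holds 35% of Crestway, so Dmitri controls Crestway.
Neither Dmitri nor any entity Dmitri controls holds any voting interest in Tessera.
So before the transaction, Dmitri does not control Tessera.
After the purchase, Dmitri's direct stake in Pellion rises to 15% + 47% = 62%, and Zara's stake falls to 38%.
Dmitri holds 62% of Pellion, so Dmitri controls Pellion.
Pellion holds 100% of Tessera, so Dmitri controls Tessera.
Dmitri did not control Tessera before and does after, so the clause is triggered.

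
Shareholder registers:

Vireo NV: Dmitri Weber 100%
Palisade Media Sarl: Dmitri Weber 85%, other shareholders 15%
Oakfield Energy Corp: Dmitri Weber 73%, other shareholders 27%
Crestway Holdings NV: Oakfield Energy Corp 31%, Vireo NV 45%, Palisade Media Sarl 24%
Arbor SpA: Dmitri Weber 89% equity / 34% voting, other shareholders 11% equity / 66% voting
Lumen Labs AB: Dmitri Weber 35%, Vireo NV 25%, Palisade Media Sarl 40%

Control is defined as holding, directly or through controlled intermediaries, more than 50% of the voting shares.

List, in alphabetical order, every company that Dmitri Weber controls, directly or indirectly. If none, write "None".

Crestway Holdings NV, Lumen Labs AB, Oakfield Energy Corp, Palisade Media Sarl, Vireo NV

Dmitri holds 100% of Vireo, so Dmitri controls Vireo.
Dmitri holds 85% of Palisade, so Dmitri controls Palisade.
Dmitri holds 73% of Oakfield, so Dmitri controls Oakfield.
Oakfield and Vireo and Palisade together hold 31% + 45% + 24% = 100% of Crestway, so Dmitri controls Crestway.
Dmitri and Vireo and Palisade together hold 35% + 25% + 40% = 100% of Lumen, so Dmitri controls Lumen.
No other company's threshold is met.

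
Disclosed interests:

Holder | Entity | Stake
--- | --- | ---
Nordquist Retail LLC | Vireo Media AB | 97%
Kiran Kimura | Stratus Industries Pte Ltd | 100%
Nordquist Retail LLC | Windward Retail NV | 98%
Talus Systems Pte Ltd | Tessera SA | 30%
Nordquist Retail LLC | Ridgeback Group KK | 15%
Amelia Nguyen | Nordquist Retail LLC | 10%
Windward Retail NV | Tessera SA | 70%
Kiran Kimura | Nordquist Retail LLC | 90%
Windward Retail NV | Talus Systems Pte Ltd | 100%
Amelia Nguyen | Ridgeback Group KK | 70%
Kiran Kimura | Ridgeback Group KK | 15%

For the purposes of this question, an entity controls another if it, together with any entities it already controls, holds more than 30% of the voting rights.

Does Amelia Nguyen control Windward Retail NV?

Amelia holds 70% of Ridgeback, so Amelia controls Ridgeback.
Neither Amelia nor any entity Amelia controls holds any voting interest in Windward.
So Amelia does not control Windward.

No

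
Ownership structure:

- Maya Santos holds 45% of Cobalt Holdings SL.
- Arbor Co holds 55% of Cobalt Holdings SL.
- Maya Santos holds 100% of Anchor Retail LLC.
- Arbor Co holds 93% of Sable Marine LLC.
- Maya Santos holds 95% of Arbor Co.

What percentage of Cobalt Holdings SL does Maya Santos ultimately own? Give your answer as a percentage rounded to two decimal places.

97.25%

Maya reaches Cobalt along 2 paths.
Direct stake: 45% = 45%.
Via Arbor: 95% × 55% = 52.25%.
Total: 45% + 52.25% = 97.25%.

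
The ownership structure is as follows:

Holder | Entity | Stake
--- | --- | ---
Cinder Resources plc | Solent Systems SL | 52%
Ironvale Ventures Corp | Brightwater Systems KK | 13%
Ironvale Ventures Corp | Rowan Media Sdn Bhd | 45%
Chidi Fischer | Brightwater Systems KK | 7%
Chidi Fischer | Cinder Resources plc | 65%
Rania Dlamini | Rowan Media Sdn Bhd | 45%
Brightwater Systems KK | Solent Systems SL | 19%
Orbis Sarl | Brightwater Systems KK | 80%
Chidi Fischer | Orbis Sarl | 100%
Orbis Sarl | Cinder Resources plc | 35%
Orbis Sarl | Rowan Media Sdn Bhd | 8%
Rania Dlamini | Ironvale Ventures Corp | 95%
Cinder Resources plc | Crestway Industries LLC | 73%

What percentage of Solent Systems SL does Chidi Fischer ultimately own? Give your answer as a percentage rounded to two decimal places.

68.53%

Chidi reaches Solent along 4 paths.
Via Orbis → Brightwater: 100% × 80% × 19% = 15.2%.
Via Brightwater: 7% × 19% = 1.33%.
Via Orbis → Cinder: 100% × 35% × 52% = 18.2%.
Via Cinder: 65% × 52% = 33.8%.
Total: 15.2% + 1.33% + 18.2% + 33.8% = 68.53%.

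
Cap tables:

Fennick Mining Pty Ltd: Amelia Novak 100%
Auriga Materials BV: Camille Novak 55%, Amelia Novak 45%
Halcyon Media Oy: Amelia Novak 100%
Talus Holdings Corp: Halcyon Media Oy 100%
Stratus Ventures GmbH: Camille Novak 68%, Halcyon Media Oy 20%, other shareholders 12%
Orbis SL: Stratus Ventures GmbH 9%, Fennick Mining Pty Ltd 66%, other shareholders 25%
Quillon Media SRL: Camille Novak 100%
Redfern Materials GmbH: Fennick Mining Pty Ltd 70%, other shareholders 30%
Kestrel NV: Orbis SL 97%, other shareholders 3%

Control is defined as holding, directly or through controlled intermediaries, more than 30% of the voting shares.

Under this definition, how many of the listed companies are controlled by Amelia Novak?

Amelia holds 100% of Fennick, so Amelia controls Fennick.
Amelia holds 45% of Auriga, so Amelia controls Auriga.
Amelia holds 100% of Halcyon, so Amelia controls Halcyon.
Halcyon holds 100% of Talus, so Amelia controls Talus.
Fennick holds 66% of Orbis, so Amelia controls Orbis.
Fennick holds 70% of Redfern, so Amelia controls Redfern.
Orbis holds 97% of Kestrel, so Amelia controls Kestrel.
No other company's threshold is met.
Amelia controls 7 companies.

7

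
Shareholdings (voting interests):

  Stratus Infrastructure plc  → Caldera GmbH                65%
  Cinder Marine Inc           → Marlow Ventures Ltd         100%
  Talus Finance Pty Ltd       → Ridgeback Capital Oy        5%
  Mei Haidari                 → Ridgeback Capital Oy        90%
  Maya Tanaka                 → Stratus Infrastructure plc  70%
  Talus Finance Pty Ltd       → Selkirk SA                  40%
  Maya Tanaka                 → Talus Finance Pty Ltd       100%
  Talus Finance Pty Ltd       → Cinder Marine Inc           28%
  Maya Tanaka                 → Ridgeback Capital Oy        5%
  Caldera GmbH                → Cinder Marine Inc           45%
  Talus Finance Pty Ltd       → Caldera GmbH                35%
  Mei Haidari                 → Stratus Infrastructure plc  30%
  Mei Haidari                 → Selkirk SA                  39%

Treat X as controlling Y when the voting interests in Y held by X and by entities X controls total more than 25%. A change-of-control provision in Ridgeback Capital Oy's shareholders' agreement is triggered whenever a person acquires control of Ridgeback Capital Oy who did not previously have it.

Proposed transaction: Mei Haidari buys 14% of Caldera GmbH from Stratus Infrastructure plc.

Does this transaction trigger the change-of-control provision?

The purchase adds only to Mei's holdings (Stratus's stake shrinks), so Mei is the only person who could newly come to control Ridgeback.
Mei holds 90% of Ridgeback, so Mei controls Ridgeback.
So Mei already controls Ridgeback before the transaction.
After the purchase, Mei holds 14% of Caldera directly, and Stratus's stake falls to 51%.
Mei controlled Ridgeback already, so this is not a new person acquiring control; every other person's position is unchanged or reduced.
No new person acquires control, so the clause is not triggered.

No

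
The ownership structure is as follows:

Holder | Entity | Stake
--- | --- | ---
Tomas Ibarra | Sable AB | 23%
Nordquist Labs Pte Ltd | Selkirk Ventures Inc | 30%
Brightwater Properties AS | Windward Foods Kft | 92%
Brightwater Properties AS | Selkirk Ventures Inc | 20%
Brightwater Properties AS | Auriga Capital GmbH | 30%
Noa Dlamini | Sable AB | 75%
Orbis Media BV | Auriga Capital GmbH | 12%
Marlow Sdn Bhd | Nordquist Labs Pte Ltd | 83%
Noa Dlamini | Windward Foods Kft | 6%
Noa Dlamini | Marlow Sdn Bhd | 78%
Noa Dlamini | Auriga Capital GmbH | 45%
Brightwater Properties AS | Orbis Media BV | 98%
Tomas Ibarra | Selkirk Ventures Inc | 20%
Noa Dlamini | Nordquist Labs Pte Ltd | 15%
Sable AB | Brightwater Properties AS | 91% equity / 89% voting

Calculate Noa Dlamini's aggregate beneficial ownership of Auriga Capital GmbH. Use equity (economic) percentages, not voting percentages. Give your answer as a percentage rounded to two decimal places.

Noa reaches Auriga along 3 paths.
Via Sable → Brightwater → Orbis: 75% × 91% × 98% × 12% = 8.0262%.
Via Sable → Brightwater: 75% × 91% × 30% = 20.475%.
Direct stake: 45% = 45%.
Total: 8.0262% + 20.475% + 45% = 73.5012%.
Rounded: 73.50%.

73.50%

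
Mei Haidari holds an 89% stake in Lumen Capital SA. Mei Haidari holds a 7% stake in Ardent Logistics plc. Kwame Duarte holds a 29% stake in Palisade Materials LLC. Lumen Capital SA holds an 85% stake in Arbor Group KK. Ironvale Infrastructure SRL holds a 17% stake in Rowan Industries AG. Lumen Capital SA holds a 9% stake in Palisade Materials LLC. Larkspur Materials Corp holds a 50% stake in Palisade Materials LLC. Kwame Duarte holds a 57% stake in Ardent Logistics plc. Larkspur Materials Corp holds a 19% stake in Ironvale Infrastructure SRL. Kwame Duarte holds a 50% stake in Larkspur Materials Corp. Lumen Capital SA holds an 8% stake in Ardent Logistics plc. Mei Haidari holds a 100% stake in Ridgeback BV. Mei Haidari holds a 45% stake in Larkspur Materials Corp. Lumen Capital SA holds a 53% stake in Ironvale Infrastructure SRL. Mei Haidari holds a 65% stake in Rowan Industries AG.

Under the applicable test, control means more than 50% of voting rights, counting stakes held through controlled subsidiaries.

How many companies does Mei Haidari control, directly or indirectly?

5

Mei holds 89% of Lumen, so Mei controls Lumen.
Lumen holds 53% of Ironvale, so Mei controls Ironvale.
Mei holds 100% of Ridgeback, so Mei controls Ridgeback.
Lumen holds 85% of Arbor, so Mei controls Arbor.
Ironvale and Mei together hold 17% + 65% = 82% of Rowan, so Mei controls Rowan.
No other company's threshold is met.
Mei controls 5 companies.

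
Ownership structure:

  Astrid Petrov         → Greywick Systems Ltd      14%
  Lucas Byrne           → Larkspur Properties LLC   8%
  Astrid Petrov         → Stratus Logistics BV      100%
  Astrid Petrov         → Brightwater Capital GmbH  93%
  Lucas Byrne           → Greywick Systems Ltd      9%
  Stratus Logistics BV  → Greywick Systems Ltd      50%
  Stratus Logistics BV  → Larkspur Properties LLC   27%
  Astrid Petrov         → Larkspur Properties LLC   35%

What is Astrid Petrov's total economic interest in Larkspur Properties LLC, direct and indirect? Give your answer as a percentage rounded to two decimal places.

62.00%

Astrid reaches Larkspur along 2 paths.
Via Stratus: 100% × 27% = 27%.
Direct stake: 35% = 35%.
Total: 27% + 35% = 62%.
Rounded: 62.00%.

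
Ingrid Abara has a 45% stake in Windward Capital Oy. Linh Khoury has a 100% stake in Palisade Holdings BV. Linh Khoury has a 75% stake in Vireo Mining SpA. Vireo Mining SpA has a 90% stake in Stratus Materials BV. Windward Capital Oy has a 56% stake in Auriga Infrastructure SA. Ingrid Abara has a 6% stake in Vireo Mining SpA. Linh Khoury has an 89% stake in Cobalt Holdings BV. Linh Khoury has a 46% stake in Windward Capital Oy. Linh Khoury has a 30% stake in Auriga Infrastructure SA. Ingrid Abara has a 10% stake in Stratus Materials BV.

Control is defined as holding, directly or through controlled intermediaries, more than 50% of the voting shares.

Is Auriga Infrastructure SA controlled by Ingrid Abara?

No

Ingrid's largest direct stake is 45% in Windward, which does not meet the threshold, so Ingrid controls no company.
Neither Ingrid nor any entity Ingrid controls holds any voting interest in Auriga.
So Ingrid does not control Auriga.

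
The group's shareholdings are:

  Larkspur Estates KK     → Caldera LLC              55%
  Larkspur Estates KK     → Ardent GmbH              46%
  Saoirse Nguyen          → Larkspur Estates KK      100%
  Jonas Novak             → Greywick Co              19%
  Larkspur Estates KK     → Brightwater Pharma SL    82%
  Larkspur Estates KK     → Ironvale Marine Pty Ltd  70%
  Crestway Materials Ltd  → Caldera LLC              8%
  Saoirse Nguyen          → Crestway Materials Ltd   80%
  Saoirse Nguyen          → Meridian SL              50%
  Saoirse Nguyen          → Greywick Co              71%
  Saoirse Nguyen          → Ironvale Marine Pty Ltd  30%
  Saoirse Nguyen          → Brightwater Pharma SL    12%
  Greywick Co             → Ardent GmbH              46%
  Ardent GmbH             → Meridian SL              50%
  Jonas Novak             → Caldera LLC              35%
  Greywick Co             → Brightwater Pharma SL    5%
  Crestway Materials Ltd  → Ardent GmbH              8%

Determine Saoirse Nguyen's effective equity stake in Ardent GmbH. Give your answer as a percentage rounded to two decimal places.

Saoirse reaches Ardent along 3 paths.
Via Greywick: 71% × 46% = 32.66%.
Via Crestway: 80% × 8% = 6.4%.
Via Larkspur: 100% × 46% = 46%.
Total: 32.66% + 6.4% + 46% = 85.06%.

85.06%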